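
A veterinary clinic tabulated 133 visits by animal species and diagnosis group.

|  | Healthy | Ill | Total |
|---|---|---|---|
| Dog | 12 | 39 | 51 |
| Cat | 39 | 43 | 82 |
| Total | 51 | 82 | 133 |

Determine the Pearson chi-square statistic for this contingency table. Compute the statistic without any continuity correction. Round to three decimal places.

Grand total N = 133.
Expected counts (row total × column total / N):
  Dog, Healthy: 51×51/133 = 19.5564
  Dog, Ill: 51×82/133 = 31.4436
  Cat, Healthy: 82×51/133 = 31.4436
  Cat, Ill: 82×82/133 = 50.5564
Contributions (O − E)²/E:
  (12 − 19.5564)²/19.5564 = 2.9197
  (39 − 31.4436)²/31.4436 = 1.8159
  (39 − 31.4436)²/31.4436 = 1.8159
  (43 − 50.5564)²/50.5564 = 1.1294
χ² = 2.9197 + 1.8159 + 1.8159 + 1.1294 = 7.681

7.681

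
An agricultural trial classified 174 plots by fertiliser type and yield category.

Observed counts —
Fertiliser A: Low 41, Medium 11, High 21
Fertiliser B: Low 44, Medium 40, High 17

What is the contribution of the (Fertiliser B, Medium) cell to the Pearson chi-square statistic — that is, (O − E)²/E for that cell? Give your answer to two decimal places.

Row total (Fertiliser B) = 101; column total (Medium) = 51; N = 174.
Expected count E = 101 × 51 / 174 = 29.603.
Contribution = (O − E)²/E = (40 − 29.603)² / 29.603 = 3.65.

3.65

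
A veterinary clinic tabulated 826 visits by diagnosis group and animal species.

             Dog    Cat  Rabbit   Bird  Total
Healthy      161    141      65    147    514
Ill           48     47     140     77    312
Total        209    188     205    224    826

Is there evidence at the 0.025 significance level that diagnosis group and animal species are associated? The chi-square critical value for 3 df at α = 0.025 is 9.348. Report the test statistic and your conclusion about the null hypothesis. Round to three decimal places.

114.881; reject H₀

Grand total N = 826.
Expected counts (row total × column total / N):
  Healthy, Dog: 514×209/826 = 130.0557
  Healthy, Cat: 514×188/826 = 116.9879
  Healthy, Rabbit: 514×205/826 = 127.5666
  Healthy, Bird: 514×224/826 = 139.3898
  Ill, Dog: 312×209/826 = 78.9443
  Ill, Cat: 312×188/826 = 71.0121
  Ill, Rabbit: 312×205/826 = 77.4334
  Ill, Bird: 312×224/826 = 84.6102
Contributions (O − E)²/E:
  (161 − 130.0557)²/130.0557 = 7.3626
  (141 − 116.9879)²/116.9879 = 4.9286
  (65 − 127.5666)²/127.5666 = 30.6866
  (147 − 139.3898)²/139.3898 = 0.4155
  (48 − 78.9443)²/78.9443 = 12.1294
  (47 − 71.0121)²/71.0121 = 8.1195
  (140 − 77.4334)²/77.4334 = 50.5541
  (77 − 84.6102)²/84.6102 = 0.6845
χ² = 7.3626 + 4.9286 + 30.6866 + 0.4155 + 12.1294 + 8.1195 + 50.5541 + 0.6845 = 114.881
df = (2−1)(4−1) = 3. Since 114.881 > 9.348, reject the null hypothesis of independence at α = 0.025.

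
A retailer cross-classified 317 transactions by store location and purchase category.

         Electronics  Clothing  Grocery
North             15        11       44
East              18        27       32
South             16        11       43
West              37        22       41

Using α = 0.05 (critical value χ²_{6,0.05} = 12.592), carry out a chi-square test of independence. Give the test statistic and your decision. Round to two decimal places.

20.40; reject H₀

Row totals: 70, 77, 70, 100. Column totals: 86, 71, 160. Grand total N = 317.
Expected counts (row total × column total / N):
  North, Electronics: 70×86/317 = 18.991
  North, Clothing: 70×71/317 = 15.678
  North, Grocery: 70×160/317 = 35.331
  East, Electronics: 77×86/317 = 20.890
  East, Clothing: 77×71/317 = 17.246
  East, Grocery: 77×160/317 = 38.864
  South, Electronics: 70×86/317 = 18.991
  South, Clothing: 70×71/317 = 15.678
  South, Grocery: 70×160/317 = 35.331
  West, Electronics: 100×86/317 = 27.129
  West, Clothing: 100×71/317 = 22.397
  West, Grocery: 100×160/317 = 50.473
Contributions (O − E)²/E:
  (15 − 18.991)²/18.991 = 0.8387
  (11 − 15.678)²/15.678 = 1.3958
  (44 − 35.331)²/35.331 = 2.1271
  (18 − 20.890)²/20.890 = 0.3998
  (27 − 17.246)²/17.246 = 5.5167
  (32 − 38.864)²/38.864 = 1.2123
  (16 − 18.991)²/18.991 = 0.4711
  (11 − 15.678)²/15.678 = 1.3958
  (43 − 35.331)²/35.331 = 1.6646
  (37 − 27.129)²/27.129 = 3.5916
  (22 − 22.397)²/22.397 = 0.0070
  (41 − 50.473)²/50.473 = 1.7779
χ² = 0.8387 + 1.3958 + 2.1271 + 0.3998 + 5.5167 + 1.2123 + 0.4711 + 1.3958 + 1.6646 + 3.5916 + 0.0070 + 1.7779 = 20.40
df = (4−1)(3−1) = 6. Since 20.40 > 12.592, reject the null hypothesis of independence at α = 0.05.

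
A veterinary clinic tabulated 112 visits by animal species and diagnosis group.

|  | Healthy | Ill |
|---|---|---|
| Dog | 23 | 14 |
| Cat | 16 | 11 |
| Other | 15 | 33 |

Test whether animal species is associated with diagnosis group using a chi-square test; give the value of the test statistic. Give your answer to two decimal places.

9.73

Row totals: 37, 27, 48. Column totals: 54, 58. Grand total N = 112.
Expected counts (row total × column total / N):
  Dog, Healthy: 37×54/112 = 17.8393
  Dog, Ill: 37×58/112 = 19.1607
  Cat, Healthy: 27×54/112 = 13.0179
  Cat, Ill: 27×58/112 = 13.9821
  Other, Healthy: 48×54/112 = 23.1429
  Other, Ill: 48×58/112 = 24.8571
Contributions (O − E)²/E:
  (23 − 17.8393)²/17.8393 = 1.4929
  (14 − 19.1607)²/19.1607 = 1.3900
  (16 − 13.0179)²/13.0179 = 0.6831
  (11 − 13.9821)²/13.9821 = 0.6360
  (15 − 23.1429)²/23.1429 = 2.8651
  (33 − 24.8571)²/24.8571 = 2.6675
χ² = 1.4929 + 1.3900 + 0.6831 + 0.6360 + 2.8651 + 2.6675 = 9.73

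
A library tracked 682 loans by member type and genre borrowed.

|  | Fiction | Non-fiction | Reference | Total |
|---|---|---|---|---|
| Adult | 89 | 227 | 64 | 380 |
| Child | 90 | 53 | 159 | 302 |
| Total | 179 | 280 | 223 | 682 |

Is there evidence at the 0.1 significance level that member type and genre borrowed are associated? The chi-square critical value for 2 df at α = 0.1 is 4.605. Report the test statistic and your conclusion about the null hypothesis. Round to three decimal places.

141.536; reject H₀

Grand total N = 682.
Expected counts (row total × column total / N):
  Adult, Fiction: 380×179/682 = 99.7361
  Adult, Non-fiction: 380×280/682 = 156.0117
  Adult, Reference: 380×223/682 = 124.2522
  Child, Fiction: 302×179/682 = 79.2639
  Child, Non-fiction: 302×280/682 = 123.9883
  Child, Reference: 302×223/682 = 98.7478
Contributions (O − E)²/E:
  (89 − 99.7361)²/99.7361 = 1.1557
  (227 − 156.0117)²/156.0117 = 32.3010
  (64 − 124.2522)²/124.2522 = 29.2174
  (90 − 79.2639)²/79.2639 = 1.4542
  (53 − 123.9883)²/123.9883 = 40.6437
  (159 − 98.7478)²/98.7478 = 36.7636
χ² = 1.1557 + 32.3010 + 29.2174 + 1.4542 + 40.6437 + 36.7636 = 141.536
df = (2−1)(3−1) = 2. Since 141.536 > 4.605, reject the null hypothesis of independence at α = 0.1.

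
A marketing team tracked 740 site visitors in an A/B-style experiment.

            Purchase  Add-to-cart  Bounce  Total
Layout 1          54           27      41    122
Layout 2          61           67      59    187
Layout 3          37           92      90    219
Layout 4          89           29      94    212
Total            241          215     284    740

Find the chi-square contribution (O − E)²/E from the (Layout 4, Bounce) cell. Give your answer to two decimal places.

1.96

Row total (Layout 4) = 212; column total (Bounce) = 284; N = 740.
Expected count E = 212 × 284 / 740 = 81.3622.
Contribution = (O − E)²/E = (94 − 81.3622)² / 81.3622 = 1.96.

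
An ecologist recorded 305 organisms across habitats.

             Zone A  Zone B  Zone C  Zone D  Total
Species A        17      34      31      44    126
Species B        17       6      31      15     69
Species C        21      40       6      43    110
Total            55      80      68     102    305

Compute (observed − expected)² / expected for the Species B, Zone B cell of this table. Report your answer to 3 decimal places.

8.087

Row total (Species B) = 69; column total (Zone B) = 80; N = 305.
Expected count E = 69 × 80 / 305 = 18.09836.
Contribution = (O − E)²/E = (6 − 18.09836)² / 18.09836 = 8.087.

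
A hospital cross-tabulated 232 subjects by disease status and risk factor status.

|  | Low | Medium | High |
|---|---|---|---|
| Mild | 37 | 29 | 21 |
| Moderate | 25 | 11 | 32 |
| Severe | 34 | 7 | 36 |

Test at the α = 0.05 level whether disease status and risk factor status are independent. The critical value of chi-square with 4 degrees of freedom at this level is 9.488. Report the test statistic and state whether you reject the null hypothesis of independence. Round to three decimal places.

Row totals: 87, 68, 77. Column totals: 96, 47, 89. Grand total N = 232.
Expected counts (row total × column total / N):
  Mild, Low: 87×96/232 = 36.0000
  Mild, Medium: 87×47/232 = 17.6250
  Mild, High: 87×89/232 = 33.3750
  Moderate, Low: 68×96/232 = 28.1379
  Moderate, Medium: 68×47/232 = 13.7759
  Moderate, High: 68×89/232 = 26.0862
  Severe, Low: 77×96/232 = 31.8621
  Severe, Medium: 77×47/232 = 15.5991
  Severe, High: 77×89/232 = 29.5388
Contributions (O − E)²/E:
  (37 − 36.0000)²/36.0000 = 0.0278
  (29 − 17.6250)²/17.6250 = 7.3413
  (21 − 33.3750)²/33.3750 = 4.5885
  (25 − 28.1379)²/28.1379 = 0.3499
  (11 − 13.7759)²/13.7759 = 0.5594
  (32 − 26.0862)²/26.0862 = 1.3407
  (34 − 31.8621)²/31.8621 = 0.1434
  (7 − 15.5991)²/15.5991 = 4.7403
  (36 − 29.5388)²/29.5388 = 1.4133
χ² = 0.0278 + 7.3413 + 4.5885 + 0.3499 + 0.5594 + 1.3407 + 0.1434 + 4.7403 + 1.4133 = 20.505
df = (3−1)(3−1) = 4. Since 20.505 > 9.488, reject the null hypothesis of independence at α = 0.05.

20.505; reject H₀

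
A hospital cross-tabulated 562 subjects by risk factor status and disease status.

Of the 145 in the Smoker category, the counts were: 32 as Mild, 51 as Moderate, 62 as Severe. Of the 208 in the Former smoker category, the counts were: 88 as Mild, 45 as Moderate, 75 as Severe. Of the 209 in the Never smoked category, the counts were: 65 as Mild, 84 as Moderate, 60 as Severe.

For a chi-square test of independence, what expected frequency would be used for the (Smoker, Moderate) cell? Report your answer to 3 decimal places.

Row total (Smoker) = 145; column total (Moderate) = 180; grand total N = 562.
Expected count = (row total × column total) / N = 145 × 180 / 562 = 46.441.

46.441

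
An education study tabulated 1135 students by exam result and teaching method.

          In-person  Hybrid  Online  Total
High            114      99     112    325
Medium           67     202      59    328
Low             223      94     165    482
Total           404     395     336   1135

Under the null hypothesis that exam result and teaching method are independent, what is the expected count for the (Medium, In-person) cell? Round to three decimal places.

Row total (Medium) = 328; column total (In-person) = 404; grand total N = 1135.
Expected count = (row total × column total) / N = 328 × 404 / 1135 = 116.751.

116.751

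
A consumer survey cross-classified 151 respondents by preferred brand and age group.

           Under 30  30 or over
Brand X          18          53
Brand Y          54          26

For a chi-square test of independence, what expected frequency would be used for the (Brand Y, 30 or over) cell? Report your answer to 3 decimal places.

Row total (Brand Y) = 80; column total (30 or over) = 79; grand total N = 151.
Expected count = (row total × column total) / N = 80 × 79 / 151 = 41.854.

41.854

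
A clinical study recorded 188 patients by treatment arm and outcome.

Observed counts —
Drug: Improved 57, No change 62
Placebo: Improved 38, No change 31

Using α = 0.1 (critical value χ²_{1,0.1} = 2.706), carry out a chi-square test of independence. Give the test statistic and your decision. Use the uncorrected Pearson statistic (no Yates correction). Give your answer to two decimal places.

0.90; fail to reject H₀

Row totals: 119, 69. Column totals: 95, 93. Grand total N = 188.
Expected counts (row total × column total / N):
  Drug, Improved: 119×95/188 = 60.133
  Drug, No change: 119×93/188 = 58.867
  Placebo, Improved: 69×95/188 = 34.867
  Placebo, No change: 69×93/188 = 34.133
Contributions (O − E)²/E:
  (57 − 60.133)²/60.133 = 0.1632
  (62 − 58.867)²/58.867 = 0.1667
  (38 − 34.867)²/34.867 = 0.2815
  (31 − 34.133)²/34.133 = 0.2876
χ² = 0.1632 + 0.1667 + 0.2815 + 0.2876 = 0.90
df = (2−1)(2−1) = 1. Since 0.90 < 2.706, fail to reject the null hypothesis of independence at α = 0.1.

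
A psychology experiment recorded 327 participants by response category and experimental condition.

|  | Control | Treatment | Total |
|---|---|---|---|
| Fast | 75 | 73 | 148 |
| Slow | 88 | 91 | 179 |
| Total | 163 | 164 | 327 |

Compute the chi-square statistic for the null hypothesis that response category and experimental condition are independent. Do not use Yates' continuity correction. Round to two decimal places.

Grand total N = 327.
Expected counts (row total × column total / N):
  Fast, Control: 148×163/327 = 73.774
  Fast, Treatment: 148×164/327 = 74.226
  Slow, Control: 179×163/327 = 89.226
  Slow, Treatment: 179×164/327 = 89.774
Contributions (O − E)²/E:
  (75 − 73.774)²/73.774 = 0.0204
  (73 − 74.226)²/74.226 = 0.0202
  (88 − 89.226)²/89.226 = 0.0168
  (91 − 89.774)²/89.774 = 0.0167
χ² = 0.0204 + 0.0202 + 0.0168 + 0.0167 = 0.07

0.07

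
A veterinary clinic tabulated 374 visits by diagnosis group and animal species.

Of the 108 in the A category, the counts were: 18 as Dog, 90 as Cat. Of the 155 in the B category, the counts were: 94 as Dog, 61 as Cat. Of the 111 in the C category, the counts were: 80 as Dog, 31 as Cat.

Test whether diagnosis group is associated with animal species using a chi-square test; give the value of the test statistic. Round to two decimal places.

76.44

Row totals: 108, 155, 111. Column totals: 192, 182. Grand total N = 374.
Expected counts (row total × column total / N):
  A, Dog: 108×192/374 = 55.444
  A, Cat: 108×182/374 = 52.556
  B, Dog: 155×192/374 = 79.572
  B, Cat: 155×182/374 = 75.428
  C, Dog: 111×192/374 = 56.984
  C, Cat: 111×182/374 = 54.016
Contributions (O − E)²/E:
  (18 − 55.444)²/55.444 = 25.2877
  (90 − 52.556)²/52.556 = 26.6773
  (94 − 79.572)²/79.572 = 2.6161
  (61 − 75.428)²/75.428 = 2.7598
  (80 − 56.984)²/56.984 = 9.2962
  (31 − 54.016)²/54.016 = 9.8070
χ² = 25.2877 + 26.6773 + 2.6161 + 2.7598 + 9.2962 + 9.8070 = 76.44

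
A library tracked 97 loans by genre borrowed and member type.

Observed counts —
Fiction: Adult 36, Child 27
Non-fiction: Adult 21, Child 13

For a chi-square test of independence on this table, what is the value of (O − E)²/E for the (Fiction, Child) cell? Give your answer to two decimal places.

0.04

Row total (Fiction) = 63; column total (Child) = 40; N = 97.
Expected count E = 63 × 40 / 97 = 25.979.
Contribution = (O − E)²/E = (27 − 25.979)² / 25.979 = 0.04.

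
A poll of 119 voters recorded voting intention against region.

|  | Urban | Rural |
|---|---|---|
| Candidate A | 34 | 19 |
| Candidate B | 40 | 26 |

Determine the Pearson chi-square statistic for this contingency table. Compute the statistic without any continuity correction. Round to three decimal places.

0.157

Row totals: 53, 66. Column totals: 74, 45. Grand total N = 119.
Expected counts (row total × column total / N):
  Candidate A, Urban: 53×74/119 = 32.9580
  Candidate A, Rural: 53×45/119 = 20.0420
  Candidate B, Urban: 66×74/119 = 41.0420
  Candidate B, Rural: 66×45/119 = 24.9580
Contributions (O − E)²/E:
  (34 − 32.9580)²/32.9580 = 0.0329
  (19 − 20.0420)²/20.0420 = 0.0542
  (40 − 41.0420)²/41.0420 = 0.0265
  (26 − 24.9580)²/24.9580 = 0.0435
χ² = 0.0329 + 0.0542 + 0.0265 + 0.0435 = 0.157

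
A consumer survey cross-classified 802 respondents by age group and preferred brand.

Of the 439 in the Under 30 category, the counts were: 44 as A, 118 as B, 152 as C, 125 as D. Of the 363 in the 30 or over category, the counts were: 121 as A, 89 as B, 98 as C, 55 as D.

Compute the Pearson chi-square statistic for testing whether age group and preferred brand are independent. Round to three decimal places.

Row totals: 439, 363. Column totals: 165, 207, 250, 180. Grand total N = 802.
Expected counts (row total × column total / N):
  Under 30, A: 439×165/802 = 90.31796
  Under 30, B: 439×207/802 = 113.30798
  Under 30, C: 439×250/802 = 136.84539
  Under 30, D: 439×180/802 = 98.52868
  30 or over, A: 363×165/802 = 74.68204
  30 or over, B: 363×207/802 = 93.69202
  30 or over, C: 363×250/802 = 113.15461
  30 or over, D: 363×180/802 = 81.47132
Contributions (O − E)²/E:
  (44 − 90.31796)²/90.31796 = 23.7533
  (118 − 113.30798)²/113.30798 = 0.1943
  (152 − 136.84539)²/136.84539 = 1.6783
  (125 − 98.52868)²/98.52868 = 7.1119
  (121 − 74.68204)²/74.68204 = 28.7265
  (89 − 93.69202)²/93.69202 = 0.2350
  (98 − 113.15461)²/113.15461 = 2.0296
  (55 − 81.47132)²/81.47132 = 8.6010
χ² = 23.7533 + 0.1943 + 1.6783 + 7.1119 + 28.7265 + 0.2350 + 2.0296 + 8.6010 = 72.330

72.330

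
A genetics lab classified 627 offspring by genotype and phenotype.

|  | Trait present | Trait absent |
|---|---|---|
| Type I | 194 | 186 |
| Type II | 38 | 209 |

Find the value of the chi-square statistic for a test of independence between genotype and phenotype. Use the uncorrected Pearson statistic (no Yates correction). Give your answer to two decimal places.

81.70

Row totals: 380, 247. Column totals: 232, 395. Grand total N = 627.
Expected counts (row total × column total / N):
  Type I, Trait present: 380×232/627 = 140.606
  Type I, Trait absent: 380×395/627 = 239.394
  Type II, Trait present: 247×232/627 = 91.394
  Type II, Trait absent: 247×395/627 = 155.606
Contributions (O − E)²/E:
  (194 − 140.606)²/140.606 = 20.2759
  (186 − 239.394)²/239.394 = 11.9089
  (38 − 91.394)²/91.394 = 31.1937
  (209 − 155.606)²/155.606 = 18.3214
χ² = 20.2759 + 11.9089 + 31.1937 + 18.3214 = 81.70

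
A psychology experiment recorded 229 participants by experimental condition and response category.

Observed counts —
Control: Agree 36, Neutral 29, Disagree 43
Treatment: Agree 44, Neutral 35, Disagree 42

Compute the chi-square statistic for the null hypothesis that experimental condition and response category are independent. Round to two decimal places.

Row totals: 108, 121. Column totals: 80, 64, 85. Grand total N = 229.
Expected counts (row total × column total / N):
  Control, Agree: 108×80/229 = 37.729
  Control, Neutral: 108×64/229 = 30.183
  Control, Disagree: 108×85/229 = 40.087
  Treatment, Agree: 121×80/229 = 42.271
  Treatment, Neutral: 121×64/229 = 33.817
  Treatment, Disagree: 121×85/229 = 44.913
Contributions (O − E)²/E:
  (36 − 37.729)²/37.729 = 0.0792
  (29 − 30.183)²/30.183 = 0.0464
  (43 − 40.087)²/40.087 = 0.2117
  (44 − 42.271)²/42.271 = 0.0707
  (35 − 33.817)²/33.817 = 0.0414
  (42 − 44.913)²/44.913 = 0.1889
χ² = 0.0792 + 0.0464 + 0.2117 + 0.0707 + 0.0414 + 0.1889 = 0.64

0.64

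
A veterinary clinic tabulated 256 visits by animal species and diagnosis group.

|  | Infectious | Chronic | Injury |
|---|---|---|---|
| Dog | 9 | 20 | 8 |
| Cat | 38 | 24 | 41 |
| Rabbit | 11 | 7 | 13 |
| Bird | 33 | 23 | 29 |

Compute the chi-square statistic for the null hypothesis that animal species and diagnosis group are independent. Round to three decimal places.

14.313

Row totals: 37, 103, 31, 85. Column totals: 91, 74, 91. Grand total N = 256.
Expected counts (row total × column total / N):
  Dog, Infectious: 37×91/256 = 13.1523
  Dog, Chronic: 37×74/256 = 10.6953
  Dog, Injury: 37×91/256 = 13.1523
  Cat, Infectious: 103×91/256 = 36.6133
  Cat, Chronic: 103×74/256 = 29.7734
  Cat, Injury: 103×91/256 = 36.6133
  Rabbit, Infectious: 31×91/256 = 11.0195
  Rabbit, Chronic: 31×74/256 = 8.9609
  Rabbit, Injury: 31×91/256 = 11.0195
  Bird, Infectious: 85×91/256 = 30.2148
  Bird, Chronic: 85×74/256 = 24.5703
  Bird, Injury: 85×91/256 = 30.2148
Contributions (O − E)²/E:
  (9 − 13.1523)²/13.1523 = 1.3109
  (20 − 10.6953)²/10.6953 = 8.0949
  (8 − 13.1523)²/13.1523 = 2.0184
  (38 − 36.6133)²/36.6133 = 0.0525
  (24 − 29.7734)²/29.7734 = 1.1195
  (41 − 36.6133)²/36.6133 = 0.5256
  (11 − 11.0195)²/11.0195 = 0.0000
  (7 − 8.9609)²/8.9609 = 0.4291
  (13 − 11.0195)²/11.0195 = 0.3559
  (33 − 30.2148)²/30.2148 = 0.2567
  (23 − 24.5703)²/24.5703 = 0.1004
  (29 − 30.2148)²/30.2148 = 0.0488
χ² = 1.3109 + 8.0949 + 2.0184 + 0.0525 + 1.1195 + 0.5256 + 0.0000 + 0.4291 + 0.3559 + 0.2567 + 0.1004 + 0.0488 = 14.313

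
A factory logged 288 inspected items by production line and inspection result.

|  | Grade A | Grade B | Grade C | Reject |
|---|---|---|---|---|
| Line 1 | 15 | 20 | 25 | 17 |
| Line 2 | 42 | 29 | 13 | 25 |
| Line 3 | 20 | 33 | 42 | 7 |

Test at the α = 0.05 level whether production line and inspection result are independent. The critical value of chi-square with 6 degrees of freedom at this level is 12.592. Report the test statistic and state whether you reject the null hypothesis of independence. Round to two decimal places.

Row totals: 77, 109, 102. Column totals: 77, 82, 80, 49. Grand total N = 288.
Expected counts (row total × column total / N):
  Line 1, Grade A: 77×77/288 = 20.587
  Line 1, Grade B: 77×82/288 = 21.924
  Line 1, Grade C: 77×80/288 = 21.389
  Line 1, Reject: 77×49/288 = 13.101
  Line 2, Grade A: 109×77/288 = 29.142
  Line 2, Grade B: 109×82/288 = 31.035
  Line 2, Grade C: 109×80/288 = 30.278
  Line 2, Reject: 109×49/288 = 18.545
  Line 3, Grade A: 102×77/288 = 27.271
  Line 3, Grade B: 102×82/288 = 29.042
  Line 3, Grade C: 102×80/288 = 28.333
  Line 3, Reject: 102×49/288 = 17.354
Contributions (O − E)²/E:
  (15 − 20.587)²/20.587 = 1.5162
  (20 − 21.924)²/21.924 = 0.1688
  (25 − 21.389)²/21.389 = 0.6096
  (17 − 13.101)²/13.101 = 1.1604
  (42 − 29.142)²/29.142 = 5.6732
  (29 − 31.035)²/31.035 = 0.1334
  (13 − 30.278)²/30.278 = 9.8596
  (25 − 18.545)²/18.545 = 2.2468
  (20 − 27.271)²/27.271 = 1.9386
  (33 − 29.042)²/29.042 = 0.5394
  (42 − 28.333)²/28.333 = 6.5926
  (7 − 17.354)²/17.354 = 6.1776
χ² = 1.5162 + 0.1688 + 0.6096 + 1.1604 + 5.6732 + 0.1334 + 9.8596 + 2.2468 + 1.9386 + 0.5394 + 6.5926 + 6.1776 = 36.62
df = (3−1)(4−1) = 6. Since 36.62 > 12.592, reject the null hypothesis of independence at α = 0.05.

36.62; reject H₀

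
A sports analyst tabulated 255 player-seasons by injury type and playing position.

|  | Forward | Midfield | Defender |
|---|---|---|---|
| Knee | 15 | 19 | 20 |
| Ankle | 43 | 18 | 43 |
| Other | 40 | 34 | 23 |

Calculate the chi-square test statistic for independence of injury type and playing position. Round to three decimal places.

13.876

Row totals: 54, 104, 97. Column totals: 98, 71, 86. Grand total N = 255.
Expected counts (row total × column total / N):
  Knee, Forward: 54×98/255 = 20.7529
  Knee, Midfield: 54×71/255 = 15.0353
  Knee, Defender: 54×86/255 = 18.2118
  Ankle, Forward: 104×98/255 = 39.9686
  Ankle, Midfield: 104×71/255 = 28.9569
  Ankle, Defender: 104×86/255 = 35.0745
  Other, Forward: 97×98/255 = 37.2784
  Other, Midfield: 97×71/255 = 27.0078
  Other, Defender: 97×86/255 = 32.7137
Contributions (O − E)²/E:
  (15 − 20.7529)²/20.7529 = 1.5948
  (19 − 15.0353)²/15.0353 = 1.0455
  (20 − 18.2118)²/18.2118 = 0.1756
  (43 − 39.9686)²/39.9686 = 0.2299
  (18 − 28.9569)²/28.9569 = 4.1459
  (43 − 35.0745)²/35.0745 = 1.7909
  (40 − 37.2784)²/37.2784 = 0.1987
  (34 − 27.0078)²/27.0078 = 1.8102
  (23 − 32.7137)²/32.7137 = 2.8843
χ² = 1.5948 + 1.0455 + 0.1756 + 0.2299 + 4.1459 + 1.7909 + 0.1987 + 1.8102 + 2.8843 = 13.876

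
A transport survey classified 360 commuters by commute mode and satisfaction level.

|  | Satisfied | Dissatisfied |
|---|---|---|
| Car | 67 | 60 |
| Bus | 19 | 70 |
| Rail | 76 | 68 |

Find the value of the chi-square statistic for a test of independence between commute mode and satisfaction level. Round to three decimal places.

Row totals: 127, 89, 144. Column totals: 162, 198. Grand total N = 360.
Expected counts (row total × column total / N):
  Car, Satisfied: 127×162/360 = 57.1500
  Car, Dissatisfied: 127×198/360 = 69.8500
  Bus, Satisfied: 89×162/360 = 40.0500
  Bus, Dissatisfied: 89×198/360 = 48.9500
  Rail, Satisfied: 144×162/360 = 64.8000
  Rail, Dissatisfied: 144×198/360 = 79.2000
Contributions (O − E)²/E:
  (67 − 57.1500)²/57.1500 = 1.6977
  (60 − 69.8500)²/69.8500 = 1.3890
  (19 − 40.0500)²/40.0500 = 11.0637
  (70 − 48.9500)²/48.9500 = 9.0521
  (76 − 64.8000)²/64.8000 = 1.9358
  (68 − 79.2000)²/79.2000 = 1.5838
χ² = 1.6977 + 1.3890 + 11.0637 + 9.0521 + 1.9358 + 1.5838 = 26.722

26.722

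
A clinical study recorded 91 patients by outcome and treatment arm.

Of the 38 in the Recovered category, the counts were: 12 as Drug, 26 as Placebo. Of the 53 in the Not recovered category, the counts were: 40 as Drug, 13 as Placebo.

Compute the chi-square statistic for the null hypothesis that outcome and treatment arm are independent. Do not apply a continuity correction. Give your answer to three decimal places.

17.411

Row totals: 38, 53. Column totals: 52, 39. Grand total N = 91.
Expected counts (row total × column total / N):
  Recovered, Drug: 38×52/91 = 21.71429
  Recovered, Placebo: 38×39/91 = 16.28571
  Not recovered, Drug: 53×52/91 = 30.28571
  Not recovered, Placebo: 53×39/91 = 22.71429
Contributions (O − E)²/E:
  (12 − 21.71429)²/21.71429 = 4.3459
  (26 − 16.28571)²/16.28571 = 5.7945
  (40 − 30.28571)²/30.28571 = 3.1159
  (13 − 22.71429)²/22.71429 = 4.1545
χ² = 4.3459 + 5.7945 + 3.1159 + 4.1545 = 17.411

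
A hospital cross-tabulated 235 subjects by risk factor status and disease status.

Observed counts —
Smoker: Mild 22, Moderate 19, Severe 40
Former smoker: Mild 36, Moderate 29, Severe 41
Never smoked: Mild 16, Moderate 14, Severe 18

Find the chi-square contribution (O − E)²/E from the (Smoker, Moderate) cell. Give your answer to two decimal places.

0.26

Row total (Smoker) = 81; column total (Moderate) = 62; N = 235.
Expected count E = 81 × 62 / 235 = 21.370.
Contribution = (O − E)²/E = (19 − 21.370)² / 21.370 = 0.26.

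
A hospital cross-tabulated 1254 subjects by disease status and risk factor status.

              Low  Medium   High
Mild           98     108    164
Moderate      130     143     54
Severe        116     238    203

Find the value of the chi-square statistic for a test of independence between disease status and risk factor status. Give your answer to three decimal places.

82.533

Row totals: 370, 327, 557. Column totals: 344, 489, 421. Grand total N = 1254.
Expected counts (row total × column total / N):
  Mild, Low: 370×344/1254 = 101.4992
  Mild, Medium: 370×489/1254 = 144.2823
  Mild, High: 370×421/1254 = 124.2185
  Moderate, Low: 327×344/1254 = 89.7033
  Moderate, Medium: 327×489/1254 = 127.5144
  Moderate, High: 327×421/1254 = 109.7823
  Severe, Low: 557×344/1254 = 152.7974
  Severe, Medium: 557×489/1254 = 217.2033
  Severe, High: 557×421/1254 = 186.9992
Contributions (O − E)²/E:
  (98 − 101.4992)²/101.4992 = 0.1206
  (108 − 144.2823)²/144.2823 = 9.1238
  (164 − 124.2185)²/124.2185 = 12.7402
  (130 − 89.7033)²/89.7033 = 18.1022
  (143 − 127.5144)²/127.5144 = 1.8806
  (54 − 109.7823)²/109.7823 = 28.3440
  (116 − 152.7974)²/152.7974 = 8.8617
  (238 − 217.2033)²/217.2033 = 1.9912
  (203 − 186.9992)²/186.9992 = 1.3691
χ² = 0.1206 + 9.1238 + 12.7402 + 18.1022 + 1.8806 + 28.3440 + 8.8617 + 1.9912 + 1.3691 = 82.533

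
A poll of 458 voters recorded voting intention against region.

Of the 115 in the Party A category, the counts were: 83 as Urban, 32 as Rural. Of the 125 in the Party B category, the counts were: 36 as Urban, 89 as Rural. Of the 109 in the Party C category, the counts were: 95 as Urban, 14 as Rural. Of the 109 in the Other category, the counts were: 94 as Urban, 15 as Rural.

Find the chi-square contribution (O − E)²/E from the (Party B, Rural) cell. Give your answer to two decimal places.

56.42

Row total (Party B) = 125; column total (Rural) = 150; N = 458.
Expected count E = 125 × 150 / 458 = 40.9389.
Contribution = (O − E)²/E = (89 − 40.9389)² / 40.9389 = 56.42.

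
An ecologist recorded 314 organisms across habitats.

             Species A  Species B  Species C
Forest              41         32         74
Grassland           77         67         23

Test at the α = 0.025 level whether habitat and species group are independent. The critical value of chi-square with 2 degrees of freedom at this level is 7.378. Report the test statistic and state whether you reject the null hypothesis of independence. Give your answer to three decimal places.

49.097; reject H₀

Row totals: 147, 167. Column totals: 118, 99, 97. Grand total N = 314.
Expected counts (row total × column total / N):
  Forest, Species A: 147×118/314 = 55.2420
  Forest, Species B: 147×99/314 = 46.3471
  Forest, Species C: 147×97/314 = 45.4108
  Grassland, Species A: 167×118/314 = 62.7580
  Grassland, Species B: 167×99/314 = 52.6529
  Grassland, Species C: 167×97/314 = 51.5892
Contributions (O − E)²/E:
  (41 − 55.2420)²/55.2420 = 3.6717
  (32 − 46.3471)²/46.3471 = 4.4413
  (74 − 45.4108)²/45.4108 = 17.9989
  (77 − 62.7580)²/62.7580 = 3.2320
  (67 − 52.6529)²/52.6529 = 3.9094
  (23 − 51.5892)²/51.5892 = 15.8433
χ² = 3.6717 + 4.4413 + 17.9989 + 3.2320 + 3.9094 + 15.8433 = 49.097
df = (2−1)(3−1) = 2. Since 49.097 > 7.378, reject the null hypothesis of independence at α = 0.025.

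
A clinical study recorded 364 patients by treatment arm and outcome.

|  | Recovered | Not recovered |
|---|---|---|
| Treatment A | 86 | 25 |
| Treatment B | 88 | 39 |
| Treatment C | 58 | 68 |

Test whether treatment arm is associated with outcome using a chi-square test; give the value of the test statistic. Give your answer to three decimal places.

27.851

Row totals: 111, 127, 126. Column totals: 232, 132. Grand total N = 364.
Expected counts (row total × column total / N):
  Treatment A, Recovered: 111×232/364 = 70.7473
  Treatment A, Not recovered: 111×132/364 = 40.2527
  Treatment B, Recovered: 127×232/364 = 80.9451
  Treatment B, Not recovered: 127×132/364 = 46.0549
  Treatment C, Recovered: 126×232/364 = 80.3077
  Treatment C, Not recovered: 126×132/364 = 45.6923
Contributions (O − E)²/E:
  (86 − 70.7473)²/70.7473 = 3.2884
  (25 − 40.2527)²/40.2527 = 5.7796
  (88 − 80.9451)²/80.9451 = 0.6149
  (39 − 46.0549)²/46.0549 = 1.0807
  (58 − 80.3077)²/80.3077 = 6.1966
  (68 − 45.6923)²/45.6923 = 10.8910
χ² = 3.2884 + 5.7796 + 0.6149 + 1.0807 + 6.1966 + 10.8910 = 27.851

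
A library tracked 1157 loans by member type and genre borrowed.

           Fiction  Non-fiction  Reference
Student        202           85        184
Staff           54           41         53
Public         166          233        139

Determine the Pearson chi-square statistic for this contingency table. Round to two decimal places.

76.32

Row totals: 471, 148, 538. Column totals: 422, 359, 376. Grand total N = 1157.
Expected counts (row total × column total / N):
  Student, Fiction: 471×422/1157 = 171.791
  Student, Non-fiction: 471×359/1157 = 146.144
  Student, Reference: 471×376/1157 = 153.065
  Staff, Fiction: 148×422/1157 = 53.981
  Staff, Non-fiction: 148×359/1157 = 45.922
  Staff, Reference: 148×376/1157 = 48.097
  Public, Fiction: 538×422/1157 = 196.228
  Public, Non-fiction: 538×359/1157 = 166.933
  Public, Reference: 538×376/1157 = 174.838
Contributions (O − E)²/E:
  (202 − 171.791)²/171.791 = 5.3122
  (85 − 146.144)²/146.144 = 25.5815
  (184 − 153.065)²/153.065 = 6.2521
  (54 − 53.981)²/53.981 = 0.0000
  (41 − 45.922)²/45.922 = 0.5275
  (53 − 48.097)²/48.097 = 0.4998
  (166 − 196.228)²/196.228 = 4.6565
  (233 − 166.933)²/166.933 = 26.1473
  (139 − 174.838)²/174.838 = 7.3460
χ² = 5.3122 + 25.5815 + 6.2521 + 0.0000 + 0.5275 + 0.4998 + 4.6565 + 26.1473 + 7.3460 = 76.32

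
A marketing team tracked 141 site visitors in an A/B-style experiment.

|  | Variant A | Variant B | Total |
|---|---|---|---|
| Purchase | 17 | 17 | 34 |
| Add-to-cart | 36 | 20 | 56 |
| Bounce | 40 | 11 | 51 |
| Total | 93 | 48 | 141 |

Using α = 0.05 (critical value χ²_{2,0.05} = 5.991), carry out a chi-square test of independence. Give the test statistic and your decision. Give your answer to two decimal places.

7.46; reject H₀

Grand total N = 141.
Expected counts (row total × column total / N):
  Purchase, Variant A: 34×93/141 = 22.426
  Purchase, Variant B: 34×48/141 = 11.574
  Add-to-cart, Variant A: 56×93/141 = 36.936
  Add-to-cart, Variant B: 56×48/141 = 19.064
  Bounce, Variant A: 51×93/141 = 33.638
  Bounce, Variant B: 51×48/141 = 17.362
Contributions (O − E)²/E:
  (17 − 22.426)²/22.426 = 1.3128
  (17 − 11.574)²/11.574 = 2.5438
  (36 − 36.936)²/36.936 = 0.0237
  (20 − 19.064)²/19.064 = 0.0460
  (40 − 33.638)²/33.638 = 1.2033
  (11 − 17.362)²/17.362 = 2.3312
χ² = 1.3128 + 2.5438 + 0.0237 + 0.0460 + 1.2033 + 2.3312 = 7.46
df = (3−1)(2−1) = 2. Since 7.46 > 5.991, reject the null hypothesis of independence at α = 0.05.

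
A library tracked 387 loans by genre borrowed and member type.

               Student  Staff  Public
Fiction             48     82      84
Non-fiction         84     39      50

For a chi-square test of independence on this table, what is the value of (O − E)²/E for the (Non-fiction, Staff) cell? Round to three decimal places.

4.210

Row total (Non-fiction) = 173; column total (Staff) = 121; N = 387.
Expected count E = 173 × 121 / 387 = 54.0904.
Contribution = (O − E)²/E = (39 − 54.0904)² / 54.0904 = 4.210.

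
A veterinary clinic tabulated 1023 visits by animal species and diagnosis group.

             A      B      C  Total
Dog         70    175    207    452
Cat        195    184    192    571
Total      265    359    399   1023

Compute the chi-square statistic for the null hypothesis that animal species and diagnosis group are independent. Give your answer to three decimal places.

Grand total N = 1023.
Expected counts (row total × column total / N):
  Dog, A: 452×265/1023 = 117.0870
  Dog, B: 452×359/1023 = 158.6197
  Dog, C: 452×399/1023 = 176.2933
  Cat, A: 571×265/1023 = 147.9130
  Cat, B: 571×359/1023 = 200.3803
  Cat, C: 571×399/1023 = 222.7067
Contributions (O − E)²/E:
  (70 − 117.0870)²/117.0870 = 18.9362
  (175 − 158.6197)²/158.6197 = 1.6916
  (207 − 176.2933)²/176.2933 = 5.3485
  (195 − 147.9130)²/147.9130 = 14.9898
  (184 − 200.3803)²/200.3803 = 1.3390
  (192 − 222.7067)²/222.7067 = 4.2338
χ² = 18.9362 + 1.6916 + 5.3485 + 14.9898 + 1.3390 + 4.2338 = 46.539

46.539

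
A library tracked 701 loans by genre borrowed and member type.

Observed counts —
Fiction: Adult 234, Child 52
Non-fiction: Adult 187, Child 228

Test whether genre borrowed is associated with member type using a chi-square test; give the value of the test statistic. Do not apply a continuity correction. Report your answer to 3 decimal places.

95.366

Row totals: 286, 415. Column totals: 421, 280. Grand total N = 701.
Expected counts (row total × column total / N):
  Fiction, Adult: 286×421/701 = 171.7632
  Fiction, Child: 286×280/701 = 114.2368
  Non-fiction, Adult: 415×421/701 = 249.2368
  Non-fiction, Child: 415×280/701 = 165.7632
Contributions (O − E)²/E:
  (234 − 171.7632)²/171.7632 = 22.5509
  (52 − 114.2368)²/114.2368 = 33.9069
  (187 − 249.2368)²/249.2368 = 15.5411
  (228 − 165.7632)²/165.7632 = 23.3672
χ² = 22.5509 + 33.9069 + 15.5411 + 23.3672 = 95.366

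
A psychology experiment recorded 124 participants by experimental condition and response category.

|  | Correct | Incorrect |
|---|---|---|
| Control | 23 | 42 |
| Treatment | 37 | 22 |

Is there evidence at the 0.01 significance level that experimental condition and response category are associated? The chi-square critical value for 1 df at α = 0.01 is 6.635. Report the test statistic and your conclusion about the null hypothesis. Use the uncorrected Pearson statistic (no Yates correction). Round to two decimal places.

Row totals: 65, 59. Column totals: 60, 64. Grand total N = 124.
Expected counts (row total × column total / N):
  Control, Correct: 65×60/124 = 31.452
  Control, Incorrect: 65×64/124 = 33.548
  Treatment, Correct: 59×60/124 = 28.548
  Treatment, Incorrect: 59×64/124 = 30.452
Contributions (O − E)²/E:
  (23 − 31.452)²/31.452 = 2.2713
  (42 − 33.548)²/33.548 = 2.1294
  (37 − 28.548)²/28.548 = 2.5023
  (22 − 30.452)²/30.452 = 2.3459
χ² = 2.2713 + 2.1294 + 2.5023 + 2.3459 = 9.25
df = (2−1)(2−1) = 1. Since 9.25 > 6.635, reject the null hypothesis of independence at α = 0.01.

9.25; reject H₀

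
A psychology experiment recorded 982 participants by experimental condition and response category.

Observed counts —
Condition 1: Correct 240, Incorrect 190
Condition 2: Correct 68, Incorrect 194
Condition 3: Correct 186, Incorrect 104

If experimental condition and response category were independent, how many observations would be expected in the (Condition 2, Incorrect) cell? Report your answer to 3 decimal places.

130.200

Row total (Condition 2) = 262; column total (Incorrect) = 488; grand total N = 982.
Expected count = (row total × column total) / N = 262 × 488 / 982 = 130.200.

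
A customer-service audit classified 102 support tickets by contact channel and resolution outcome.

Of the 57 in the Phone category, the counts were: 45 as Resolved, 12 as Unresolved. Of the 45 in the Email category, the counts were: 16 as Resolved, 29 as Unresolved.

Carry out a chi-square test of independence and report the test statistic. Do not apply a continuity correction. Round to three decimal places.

Row totals: 57, 45. Column totals: 61, 41. Grand total N = 102.
Expected counts (row total × column total / N):
  Phone, Resolved: 57×61/102 = 34.0882
  Phone, Unresolved: 57×41/102 = 22.9118
  Email, Resolved: 45×61/102 = 26.9118
  Email, Unresolved: 45×41/102 = 18.0882
Contributions (O − E)²/E:
  (45 − 34.0882)²/34.0882 = 3.4929
  (12 − 22.9118)²/22.9118 = 5.1968
  (16 − 26.9118)²/26.9118 = 4.4244
  (29 − 18.0882)²/18.0882 = 6.5826
χ² = 3.4929 + 5.1968 + 4.4244 + 6.5826 = 19.697

19.697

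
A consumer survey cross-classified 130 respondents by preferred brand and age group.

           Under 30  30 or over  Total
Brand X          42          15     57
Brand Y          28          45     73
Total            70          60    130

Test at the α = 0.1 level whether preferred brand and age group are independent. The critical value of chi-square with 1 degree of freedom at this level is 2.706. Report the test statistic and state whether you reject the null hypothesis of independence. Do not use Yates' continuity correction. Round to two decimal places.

16.07; reject H₀

Grand total N = 130.
Expected counts (row total × column total / N):
  Brand X, Under 30: 57×70/130 = 30.6923
  Brand X, 30 or over: 57×60/130 = 26.3077
  Brand Y, Under 30: 73×70/130 = 39.3077
  Brand Y, 30 or over: 73×60/130 = 33.6923
Contributions (O − E)²/E:
  (42 − 30.6923)²/30.6923 = 4.1660
  (15 − 26.3077)²/26.3077 = 4.8603
  (28 − 39.3077)²/39.3077 = 3.2529
  (45 − 33.6923)²/33.6923 = 3.7951
χ² = 4.1660 + 4.8603 + 3.2529 + 3.7951 = 16.07
df = (2−1)(2−1) = 1. Since 16.07 > 2.706, reject the null hypothesis of independence at α = 0.1.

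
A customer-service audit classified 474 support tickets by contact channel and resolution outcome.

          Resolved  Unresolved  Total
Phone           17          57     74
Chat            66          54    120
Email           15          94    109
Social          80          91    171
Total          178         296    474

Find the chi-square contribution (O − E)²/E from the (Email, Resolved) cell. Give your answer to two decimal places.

Row total (Email) = 109; column total (Resolved) = 178; N = 474.
Expected count E = 109 × 178 / 474 = 40.932.
Contribution = (O − E)²/E = (15 − 40.932)² / 40.932 = 16.43.

16.43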